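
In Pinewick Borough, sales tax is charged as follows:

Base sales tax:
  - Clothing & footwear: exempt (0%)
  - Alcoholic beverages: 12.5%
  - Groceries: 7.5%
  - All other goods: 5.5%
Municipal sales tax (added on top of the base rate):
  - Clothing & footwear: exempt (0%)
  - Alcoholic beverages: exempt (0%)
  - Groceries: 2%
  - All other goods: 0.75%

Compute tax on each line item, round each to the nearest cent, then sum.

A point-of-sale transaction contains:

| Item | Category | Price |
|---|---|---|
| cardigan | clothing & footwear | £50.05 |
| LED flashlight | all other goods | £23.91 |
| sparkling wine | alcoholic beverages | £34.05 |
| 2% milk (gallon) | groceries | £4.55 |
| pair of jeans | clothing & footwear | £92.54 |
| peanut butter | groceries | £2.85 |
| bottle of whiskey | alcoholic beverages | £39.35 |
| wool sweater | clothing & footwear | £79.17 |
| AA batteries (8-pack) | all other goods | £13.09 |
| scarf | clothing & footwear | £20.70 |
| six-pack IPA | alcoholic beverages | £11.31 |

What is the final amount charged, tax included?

Cardigan £50.05: clothing & footwear → 0% + 0% municipal = 0% → £0.00
LED flashlight £23.91: all other goods → 5.5% + 0.75% municipal = 6.25% → £1.49
Sparkling wine £34.05: alcoholic beverages → 12.5% + 0% municipal = 12.5% → £4.26
2% milk (gallon) £4.55: groceries → 7.5% + 2% municipal = 9.5% → £0.43
Pair of jeans £92.54: clothing & footwear → 0% + 0% municipal = 0% → £0.00
Peanut butter £2.85: groceries → 7.5% + 2% municipal = 9.5% → £0.27
Bottle of whiskey £39.35: alcoholic beverages → 12.5% + 0% municipal = 12.5% → £4.92
Wool sweater £79.17: clothing & footwear → 0% + 0% municipal = 0% → £0.00
AA batteries (8-pack) £13.09: all other goods → 5.5% + 0.75% municipal = 6.25% → £0.82
Scarf £20.70: clothing & footwear → 0% + 0% municipal = 0% → £0.00
Six-pack IPA £11.31: alcoholic beverages → 12.5% + 0% municipal = 12.5% → £1.41
Subtotal = £371.57; tax = £13.60; total due = £385.17

£385.17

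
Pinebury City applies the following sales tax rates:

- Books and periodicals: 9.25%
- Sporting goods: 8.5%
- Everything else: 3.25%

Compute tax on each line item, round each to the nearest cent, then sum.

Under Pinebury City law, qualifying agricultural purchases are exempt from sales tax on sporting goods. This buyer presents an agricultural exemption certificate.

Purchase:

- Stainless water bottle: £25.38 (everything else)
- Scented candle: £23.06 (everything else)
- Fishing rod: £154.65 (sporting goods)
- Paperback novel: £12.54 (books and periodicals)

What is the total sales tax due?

Stainless water bottle £25.38: everything else → 3.25% → £0.82
Scented candle £23.06: everything else → 3.25% → £0.75
Fishing rod £154.65: sporting goods, buyer-exempt → 0% → £0.00
Paperback novel £12.54: books and periodicals → 9.25% → £1.16
Total tax = £0.82 + £0.75 + £1.16 = £2.73

£2.73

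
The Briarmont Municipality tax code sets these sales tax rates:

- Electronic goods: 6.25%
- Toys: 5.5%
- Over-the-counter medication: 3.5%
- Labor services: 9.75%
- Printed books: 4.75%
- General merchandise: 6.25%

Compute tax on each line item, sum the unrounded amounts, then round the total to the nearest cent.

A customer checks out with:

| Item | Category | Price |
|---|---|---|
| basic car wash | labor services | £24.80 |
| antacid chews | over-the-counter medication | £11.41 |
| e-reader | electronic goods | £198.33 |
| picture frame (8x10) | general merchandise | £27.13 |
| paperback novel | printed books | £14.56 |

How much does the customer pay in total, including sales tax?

£293.83

Basic car wash £24.80: labor services → 9.75% → £2.418
Antacid chews £11.41: over-the-counter medication → 3.5% → £0.39935
E-reader £198.33: electronic goods → 6.25% → £12.395625
Picture frame (8x10) £27.13: general merchandise → 6.25% → £1.695625
Paperback novel £14.56: printed books → 4.75% → £0.6916
Subtotal = £276.23; unrounded tax = £17.6002 → £17.60; total due = £293.83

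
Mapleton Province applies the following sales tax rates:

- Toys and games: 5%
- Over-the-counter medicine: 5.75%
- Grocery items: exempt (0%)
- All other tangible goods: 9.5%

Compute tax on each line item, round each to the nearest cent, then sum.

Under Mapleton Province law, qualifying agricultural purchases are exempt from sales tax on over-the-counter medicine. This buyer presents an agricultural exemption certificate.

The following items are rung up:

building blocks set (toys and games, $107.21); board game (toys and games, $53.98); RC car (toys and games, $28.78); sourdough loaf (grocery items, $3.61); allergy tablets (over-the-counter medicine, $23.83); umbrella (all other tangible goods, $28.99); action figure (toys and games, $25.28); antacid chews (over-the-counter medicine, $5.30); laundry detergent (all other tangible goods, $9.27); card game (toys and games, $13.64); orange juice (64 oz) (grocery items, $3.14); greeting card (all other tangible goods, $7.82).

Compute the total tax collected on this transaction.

$15.81

Building blocks set $107.21: toys and games → 5% → $5.36
Board game $53.98: toys and games → 5% → $2.70
RC car $28.78: toys and games → 5% → $1.44
Sourdough loaf $3.61: grocery items → 0% → $0.00
Allergy tablets $23.83: over-the-counter medicine, buyer-exempt → 0% → $0.00
Umbrella $28.99: all other tangible goods → 9.5% → $2.75
Action figure $25.28: toys and games → 5% → $1.26
Antacid chews $5.30: over-the-counter medicine, buyer-exempt → 0% → $0.00
Laundry detergent $9.27: all other tangible goods → 9.5% → $0.88
Card game $13.64: toys and games → 5% → $0.68
Orange juice (64 oz) $3.14: grocery items → 0% → $0.00
Greeting card $7.82: all other tangible goods → 9.5% → $0.74
Total tax = $5.36 + $2.70 + $1.44 + $2.75 + $1.26 + $0.88 + $0.68 + $0.74 = $15.81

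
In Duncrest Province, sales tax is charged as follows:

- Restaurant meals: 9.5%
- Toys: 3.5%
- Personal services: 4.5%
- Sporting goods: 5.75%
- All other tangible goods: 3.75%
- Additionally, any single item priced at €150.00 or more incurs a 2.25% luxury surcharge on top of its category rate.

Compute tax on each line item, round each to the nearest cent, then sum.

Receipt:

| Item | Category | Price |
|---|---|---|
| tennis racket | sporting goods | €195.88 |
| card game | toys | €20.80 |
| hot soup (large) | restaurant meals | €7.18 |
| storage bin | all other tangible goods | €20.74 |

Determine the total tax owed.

Tennis racket €195.88: sporting goods → 5.75% + 2.25% surcharge = 8% → €15.67
Card game €20.80: toys → 3.5% → €0.73
Hot soup (large) €7.18: restaurant meals → 9.5% → €0.68
Storage bin €20.74: all other tangible goods → 3.75% → €0.78
Total tax = €15.67 + €0.73 + €0.68 + €0.78 = €17.86

€17.86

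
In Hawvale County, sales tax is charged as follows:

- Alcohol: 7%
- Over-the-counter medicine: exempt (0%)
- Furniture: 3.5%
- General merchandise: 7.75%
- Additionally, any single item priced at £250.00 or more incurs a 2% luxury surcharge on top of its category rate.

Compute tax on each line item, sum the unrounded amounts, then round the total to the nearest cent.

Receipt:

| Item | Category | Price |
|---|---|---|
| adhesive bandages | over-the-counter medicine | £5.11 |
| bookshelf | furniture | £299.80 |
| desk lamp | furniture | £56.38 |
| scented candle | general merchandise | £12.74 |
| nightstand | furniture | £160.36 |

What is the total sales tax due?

£25.06

Adhesive bandages £5.11: over-the-counter medicine → 0% → £0.00
Bookshelf £299.80: furniture → 3.5% + 2% surcharge = 5.5% → £16.489
Desk lamp £56.38: furniture → 3.5% → £1.9733
Scented candle £12.74: general merchandise → 7.75% → £0.98735
Nightstand £160.36: furniture → 3.5% → £5.6126
Unrounded tax sum = £25.06225 → £25.06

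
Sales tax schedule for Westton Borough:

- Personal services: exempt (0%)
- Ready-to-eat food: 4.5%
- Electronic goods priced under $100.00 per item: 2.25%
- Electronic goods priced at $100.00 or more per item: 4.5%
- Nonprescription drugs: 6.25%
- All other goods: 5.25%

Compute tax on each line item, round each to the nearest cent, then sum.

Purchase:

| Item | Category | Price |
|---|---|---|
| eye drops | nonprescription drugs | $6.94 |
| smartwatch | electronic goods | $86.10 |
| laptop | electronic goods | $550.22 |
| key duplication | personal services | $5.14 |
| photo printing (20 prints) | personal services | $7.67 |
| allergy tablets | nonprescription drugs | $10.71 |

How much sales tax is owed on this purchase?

Eye drops $6.94: nonprescription drugs → 6.25% → $0.43
Smartwatch $86.10: electronic goods, under $100.00 → 2.25% → $1.94
Laptop $550.22: electronic goods, $100.00 or more → 4.5% → $24.76
Key duplication $5.14: personal services → 0% → $0.00
Photo printing (20 prints) $7.67: personal services → 0% → $0.00
Allergy tablets $10.71: nonprescription drugs → 6.25% → $0.67
Total tax = $0.43 + $1.94 + $24.76 + $0.67 = $27.80

$27.80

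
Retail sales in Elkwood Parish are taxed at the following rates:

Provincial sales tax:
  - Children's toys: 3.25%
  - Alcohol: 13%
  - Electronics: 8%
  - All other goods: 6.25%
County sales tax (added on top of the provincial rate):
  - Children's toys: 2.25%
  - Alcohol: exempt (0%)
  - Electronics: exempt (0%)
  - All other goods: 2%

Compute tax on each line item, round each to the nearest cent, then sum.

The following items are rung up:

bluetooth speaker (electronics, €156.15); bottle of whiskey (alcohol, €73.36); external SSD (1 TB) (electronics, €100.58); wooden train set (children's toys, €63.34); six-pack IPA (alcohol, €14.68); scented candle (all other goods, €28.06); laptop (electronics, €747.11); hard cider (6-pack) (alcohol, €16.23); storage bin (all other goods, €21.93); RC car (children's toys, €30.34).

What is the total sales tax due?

€103.14

Bluetooth speaker €156.15: electronics → 8% + 0% county = 8% → €12.49
Bottle of whiskey €73.36: alcohol → 13% + 0% county = 13% → €9.54
External SSD (1 TB) €100.58: electronics → 8% + 0% county = 8% → €8.05
Wooden train set €63.34: children's toys → 3.25% + 2.25% county = 5.5% → €3.48
Six-pack IPA €14.68: alcohol → 13% + 0% county = 13% → €1.91
Scented candle €28.06: all other goods → 6.25% + 2% county = 8.25% → €2.31
Laptop €747.11: electronics → 8% + 0% county = 8% → €59.77
Hard cider (6-pack) €16.23: alcohol → 13% + 0% county = 13% → €2.11
Storage bin €21.93: all other goods → 6.25% + 2% county = 8.25% → €1.81
RC car €30.34: children's toys → 3.25% + 2.25% county = 5.5% → €1.67
Total tax = €12.49 + €9.54 + €8.05 + €3.48 + €1.91 + €2.31 + €59.77 + €2.11 + €1.81 + €1.67 = €103.14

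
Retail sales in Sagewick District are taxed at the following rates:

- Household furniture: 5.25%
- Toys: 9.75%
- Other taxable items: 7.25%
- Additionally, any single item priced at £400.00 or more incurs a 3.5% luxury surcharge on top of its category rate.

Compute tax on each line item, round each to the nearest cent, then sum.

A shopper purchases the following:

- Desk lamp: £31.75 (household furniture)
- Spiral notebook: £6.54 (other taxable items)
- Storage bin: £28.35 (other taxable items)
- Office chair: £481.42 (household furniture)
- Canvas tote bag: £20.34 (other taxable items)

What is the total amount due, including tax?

Desk lamp £31.75: household furniture → 5.25% → £1.67
Spiral notebook £6.54: other taxable items → 7.25% → £0.47
Storage bin £28.35: other taxable items → 7.25% → £2.06
Office chair £481.42: household furniture → 5.25% + 3.5% surcharge = 8.75% → £42.12
Canvas tote bag £20.34: other taxable items → 7.25% → £1.47
Subtotal = £568.40; tax = £47.79; total due = £616.19

£616.19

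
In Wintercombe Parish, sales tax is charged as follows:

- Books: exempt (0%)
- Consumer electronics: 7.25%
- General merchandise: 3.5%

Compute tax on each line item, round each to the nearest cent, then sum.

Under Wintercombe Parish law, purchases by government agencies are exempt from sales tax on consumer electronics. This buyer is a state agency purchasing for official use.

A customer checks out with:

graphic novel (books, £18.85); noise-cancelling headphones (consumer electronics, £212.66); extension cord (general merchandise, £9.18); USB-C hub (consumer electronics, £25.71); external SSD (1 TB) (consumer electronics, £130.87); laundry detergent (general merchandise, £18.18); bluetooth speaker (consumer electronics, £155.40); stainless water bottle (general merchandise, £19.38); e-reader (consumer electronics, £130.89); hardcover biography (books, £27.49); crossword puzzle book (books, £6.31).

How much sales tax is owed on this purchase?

£1.64

Graphic novel £18.85: books → 0% → £0.00
Noise-cancelling headphones £212.66: consumer electronics, buyer-exempt → 0% → £0.00
Extension cord £9.18: general merchandise → 3.5% → £0.32
USB-C hub £25.71: consumer electronics, buyer-exempt → 0% → £0.00
External SSD (1 TB) £130.87: consumer electronics, buyer-exempt → 0% → £0.00
Laundry detergent £18.18: general merchandise → 3.5% → £0.64
Bluetooth speaker £155.40: consumer electronics, buyer-exempt → 0% → £0.00
Stainless water bottle £19.38: general merchandise → 3.5% → £0.68
E-reader £130.89: consumer electronics, buyer-exempt → 0% → £0.00
Hardcover biography £27.49: books → 0% → £0.00
Crossword puzzle book £6.31: books → 0% → £0.00
Total tax = £0.32 + £0.64 + £0.68 = £1.64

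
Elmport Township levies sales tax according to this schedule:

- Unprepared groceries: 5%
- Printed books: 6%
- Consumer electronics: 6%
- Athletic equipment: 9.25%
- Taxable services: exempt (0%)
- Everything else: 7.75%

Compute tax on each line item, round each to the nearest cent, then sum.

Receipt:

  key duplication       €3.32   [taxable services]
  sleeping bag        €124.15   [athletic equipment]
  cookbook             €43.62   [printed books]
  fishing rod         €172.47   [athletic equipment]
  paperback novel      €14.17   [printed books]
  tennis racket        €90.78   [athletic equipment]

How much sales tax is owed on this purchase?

Key duplication €3.32: taxable services → 0% → €0.00
Sleeping bag €124.15: athletic equipment → 9.25% → €11.48
Cookbook €43.62: printed books → 6% → €2.62
Fishing rod €172.47: athletic equipment → 9.25% → €15.95
Paperback novel €14.17: printed books → 6% → €0.85
Tennis racket €90.78: athletic equipment → 9.25% → €8.40
Total tax = €11.48 + €2.62 + €15.95 + €0.85 + €8.40 = €39.30

€39.30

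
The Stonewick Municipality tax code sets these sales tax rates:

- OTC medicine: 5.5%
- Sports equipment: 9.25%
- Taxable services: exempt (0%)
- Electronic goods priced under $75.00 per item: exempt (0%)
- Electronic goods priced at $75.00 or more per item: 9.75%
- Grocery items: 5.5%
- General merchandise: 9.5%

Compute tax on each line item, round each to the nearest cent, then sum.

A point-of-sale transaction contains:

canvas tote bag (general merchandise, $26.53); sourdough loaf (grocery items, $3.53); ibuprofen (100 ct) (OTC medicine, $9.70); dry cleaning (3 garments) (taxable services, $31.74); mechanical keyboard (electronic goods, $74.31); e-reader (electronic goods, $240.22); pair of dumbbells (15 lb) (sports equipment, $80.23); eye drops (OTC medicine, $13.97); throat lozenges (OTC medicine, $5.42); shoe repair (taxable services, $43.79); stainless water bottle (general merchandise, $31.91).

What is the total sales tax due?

$38.18

Canvas tote bag $26.53: general merchandise → 9.5% → $2.52
Sourdough loaf $3.53: grocery items → 5.5% → $0.19
Ibuprofen (100 ct) $9.70: OTC medicine → 5.5% → $0.53
Dry cleaning (3 garments) $31.74: taxable services → 0% → $0.00
Mechanical keyboard $74.31: electronic goods, under $75.00 → 0% → $0.00
E-reader $240.22: electronic goods, $75.00 or more → 9.75% → $23.42
Pair of dumbbells (15 lb) $80.23: sports equipment → 9.25% → $7.42
Eye drops $13.97: OTC medicine → 5.5% → $0.77
Throat lozenges $5.42: OTC medicine → 5.5% → $0.30
Shoe repair $43.79: taxable services → 0% → $0.00
Stainless water bottle $31.91: general merchandise → 9.5% → $3.03
Total tax = $2.52 + $0.19 + $0.53 + $23.42 + $7.42 + $0.77 + $0.30 + $3.03 = $38.18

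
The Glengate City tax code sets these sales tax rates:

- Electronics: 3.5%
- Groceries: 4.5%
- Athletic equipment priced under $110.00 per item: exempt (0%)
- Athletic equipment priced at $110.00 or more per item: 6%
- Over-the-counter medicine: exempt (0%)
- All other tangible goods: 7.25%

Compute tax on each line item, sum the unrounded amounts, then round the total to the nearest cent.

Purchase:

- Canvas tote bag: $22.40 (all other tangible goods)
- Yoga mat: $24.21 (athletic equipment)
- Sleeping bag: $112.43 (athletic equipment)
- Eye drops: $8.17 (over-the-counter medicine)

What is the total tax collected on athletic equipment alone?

$6.75

Yoga mat $24.21: athletic equipment, under $110.00 → 0% → $0.00
Sleeping bag $112.43: athletic equipment, $110.00 or more → 6% → $6.7458
Tax on athletic equipment: unrounded sum = $6.7458 → $6.75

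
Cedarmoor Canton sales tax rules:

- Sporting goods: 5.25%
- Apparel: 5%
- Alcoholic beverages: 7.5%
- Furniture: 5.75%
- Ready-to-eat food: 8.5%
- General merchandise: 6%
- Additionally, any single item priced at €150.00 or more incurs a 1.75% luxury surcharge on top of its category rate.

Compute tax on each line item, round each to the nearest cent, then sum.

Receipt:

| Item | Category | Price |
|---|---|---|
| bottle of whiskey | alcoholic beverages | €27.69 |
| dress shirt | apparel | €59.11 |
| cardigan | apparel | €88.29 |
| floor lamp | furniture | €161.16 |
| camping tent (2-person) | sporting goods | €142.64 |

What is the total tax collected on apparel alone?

Dress shirt €59.11: apparel → 5% → €2.96
Cardigan €88.29: apparel → 5% → €4.41
Tax on apparel = €2.96 + €4.41 = €7.37

€7.37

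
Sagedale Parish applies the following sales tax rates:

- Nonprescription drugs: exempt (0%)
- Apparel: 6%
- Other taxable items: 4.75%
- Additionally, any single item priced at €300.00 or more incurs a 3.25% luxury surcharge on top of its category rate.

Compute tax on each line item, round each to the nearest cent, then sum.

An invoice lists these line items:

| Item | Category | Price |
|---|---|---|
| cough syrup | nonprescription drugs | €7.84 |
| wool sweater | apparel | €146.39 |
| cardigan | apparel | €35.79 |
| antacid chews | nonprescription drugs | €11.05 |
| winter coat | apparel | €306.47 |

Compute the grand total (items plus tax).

€546.82

Cough syrup €7.84: nonprescription drugs → 0% → €0.00
Wool sweater €146.39: apparel → 6% → €8.78
Cardigan €35.79: apparel → 6% → €2.15
Antacid chews €11.05: nonprescription drugs → 0% → €0.00
Winter coat €306.47: apparel → 6% + 3.25% surcharge = 9.25% → €28.35
Subtotal = €507.54; tax = €39.28; total due = €546.82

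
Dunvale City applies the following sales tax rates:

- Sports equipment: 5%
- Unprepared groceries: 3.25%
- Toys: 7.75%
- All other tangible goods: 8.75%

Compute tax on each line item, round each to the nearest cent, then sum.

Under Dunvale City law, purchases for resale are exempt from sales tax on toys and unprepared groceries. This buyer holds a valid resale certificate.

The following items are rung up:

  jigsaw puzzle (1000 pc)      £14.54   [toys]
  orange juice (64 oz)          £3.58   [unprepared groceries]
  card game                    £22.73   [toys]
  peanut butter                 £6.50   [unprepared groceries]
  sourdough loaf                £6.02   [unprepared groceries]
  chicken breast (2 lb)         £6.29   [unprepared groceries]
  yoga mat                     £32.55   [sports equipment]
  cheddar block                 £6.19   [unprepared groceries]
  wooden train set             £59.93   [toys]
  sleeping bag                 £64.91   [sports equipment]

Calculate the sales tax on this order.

£4.88

Jigsaw puzzle (1000 pc) £14.54: toys, buyer-exempt → 0% → £0.00
Orange juice (64 oz) £3.58: unprepared groceries, buyer-exempt → 0% → £0.00
Card game £22.73: toys, buyer-exempt → 0% → £0.00
Peanut butter £6.50: unprepared groceries, buyer-exempt → 0% → £0.00
Sourdough loaf £6.02: unprepared groceries, buyer-exempt → 0% → £0.00
Chicken breast (2 lb) £6.29: unprepared groceries, buyer-exempt → 0% → £0.00
Yoga mat £32.55: sports equipment → 5% → £1.63
Cheddar block £6.19: unprepared groceries, buyer-exempt → 0% → £0.00
Wooden train set £59.93: toys, buyer-exempt → 0% → £0.00
Sleeping bag £64.91: sports equipment → 5% → £3.25
Total tax = £1.63 + £3.25 = £4.88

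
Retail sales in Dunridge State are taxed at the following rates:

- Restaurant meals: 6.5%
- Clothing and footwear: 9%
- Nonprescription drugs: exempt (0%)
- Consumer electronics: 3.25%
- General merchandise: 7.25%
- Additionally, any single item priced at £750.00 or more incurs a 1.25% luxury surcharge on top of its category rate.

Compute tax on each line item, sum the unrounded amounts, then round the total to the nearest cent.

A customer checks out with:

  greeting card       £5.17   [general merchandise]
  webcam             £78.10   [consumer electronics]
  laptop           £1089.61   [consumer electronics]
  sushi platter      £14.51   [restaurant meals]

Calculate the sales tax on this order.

Greeting card £5.17: general merchandise → 7.25% → £0.374825
Webcam £78.10: consumer electronics → 3.25% → £2.53825
Laptop £1089.61: consumer electronics → 3.25% + 1.25% surcharge = 4.5% → £49.03245
Sushi platter £14.51: restaurant meals → 6.5% → £0.94315
Unrounded tax sum = £52.888675 → £52.89

£52.89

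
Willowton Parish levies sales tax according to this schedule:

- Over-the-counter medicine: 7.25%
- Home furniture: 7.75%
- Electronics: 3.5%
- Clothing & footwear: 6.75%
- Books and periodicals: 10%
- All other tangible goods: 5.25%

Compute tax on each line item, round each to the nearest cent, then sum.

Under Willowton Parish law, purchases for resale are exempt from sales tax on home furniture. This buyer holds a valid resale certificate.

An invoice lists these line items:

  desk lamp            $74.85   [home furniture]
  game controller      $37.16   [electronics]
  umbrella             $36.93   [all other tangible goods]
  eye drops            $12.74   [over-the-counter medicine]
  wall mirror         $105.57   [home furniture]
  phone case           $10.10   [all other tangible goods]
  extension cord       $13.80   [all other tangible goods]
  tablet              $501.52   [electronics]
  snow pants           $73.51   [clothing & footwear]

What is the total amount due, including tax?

$894.10

Desk lamp $74.85: home furniture, buyer-exempt → 0% → $0.00
Game controller $37.16: electronics → 3.5% → $1.30
Umbrella $36.93: all other tangible goods → 5.25% → $1.94
Eye drops $12.74: over-the-counter medicine → 7.25% → $0.92
Wall mirror $105.57: home furniture, buyer-exempt → 0% → $0.00
Phone case $10.10: all other tangible goods → 5.25% → $0.53
Extension cord $13.80: all other tangible goods → 5.25% → $0.72
Tablet $501.52: electronics → 3.5% → $17.55
Snow pants $73.51: clothing & footwear → 6.75% → $4.96
Subtotal = $866.18; tax = $27.92; total due = $894.10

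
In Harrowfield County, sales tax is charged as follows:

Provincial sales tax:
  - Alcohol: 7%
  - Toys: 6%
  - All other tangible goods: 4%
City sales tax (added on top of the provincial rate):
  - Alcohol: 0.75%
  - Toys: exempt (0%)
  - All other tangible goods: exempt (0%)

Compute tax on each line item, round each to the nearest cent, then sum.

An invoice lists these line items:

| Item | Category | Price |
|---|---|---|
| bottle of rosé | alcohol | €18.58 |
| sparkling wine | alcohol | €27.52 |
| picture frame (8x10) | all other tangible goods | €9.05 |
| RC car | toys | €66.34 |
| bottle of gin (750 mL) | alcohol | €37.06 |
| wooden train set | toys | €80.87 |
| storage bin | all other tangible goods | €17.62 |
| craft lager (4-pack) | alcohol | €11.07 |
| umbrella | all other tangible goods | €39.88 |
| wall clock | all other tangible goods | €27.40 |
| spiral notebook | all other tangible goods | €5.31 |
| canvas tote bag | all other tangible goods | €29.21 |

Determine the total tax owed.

€21.27

Bottle of rosé €18.58: alcohol → 7% + 0.75% city = 7.75% → €1.44
Sparkling wine €27.52: alcohol → 7% + 0.75% city = 7.75% → €2.13
Picture frame (8x10) €9.05: all other tangible goods → 4% + 0% city = 4% → €0.36
RC car €66.34: toys → 6% + 0% city = 6% → €3.98
Bottle of gin (750 mL) €37.06: alcohol → 7% + 0.75% city = 7.75% → €2.87
Wooden train set €80.87: toys → 6% + 0% city = 6% → €4.85
Storage bin €17.62: all other tangible goods → 4% + 0% city = 4% → €0.70
Craft lager (4-pack) €11.07: alcohol → 7% + 0.75% city = 7.75% → €0.86
Umbrella €39.88: all other tangible goods → 4% + 0% city = 4% → €1.60
Wall clock €27.40: all other tangible goods → 4% + 0% city = 4% → €1.10
Spiral notebook €5.31: all other tangible goods → 4% + 0% city = 4% → €0.21
Canvas tote bag €29.21: all other tangible goods → 4% + 0% city = 4% → €1.17
Total tax = €1.44 + €2.13 + €0.36 + €3.98 + €2.87 + €4.85 + €0.70 + €0.86 + €1.60 + €1.10 + €0.21 + €1.17 = €21.27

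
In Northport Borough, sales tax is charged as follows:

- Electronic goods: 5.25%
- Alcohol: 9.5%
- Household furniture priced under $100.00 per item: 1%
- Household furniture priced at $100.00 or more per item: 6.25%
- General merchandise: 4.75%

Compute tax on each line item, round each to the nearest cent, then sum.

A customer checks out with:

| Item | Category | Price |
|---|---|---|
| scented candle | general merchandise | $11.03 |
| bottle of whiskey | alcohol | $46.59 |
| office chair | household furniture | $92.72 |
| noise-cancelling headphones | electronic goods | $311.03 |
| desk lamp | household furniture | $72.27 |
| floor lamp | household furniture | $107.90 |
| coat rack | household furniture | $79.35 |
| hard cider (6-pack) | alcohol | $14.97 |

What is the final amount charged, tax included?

Scented candle $11.03: general merchandise → 4.75% → $0.52
Bottle of whiskey $46.59: alcohol → 9.5% → $4.43
Office chair $92.72: household furniture, under $100.00 → 1% → $0.93
Noise-cancelling headphones $311.03: electronic goods → 5.25% → $16.33
Desk lamp $72.27: household furniture, under $100.00 → 1% → $0.72
Floor lamp $107.90: household furniture, $100.00 or more → 6.25% → $6.74
Coat rack $79.35: household furniture, under $100.00 → 1% → $0.79
Hard cider (6-pack) $14.97: alcohol → 9.5% → $1.42
Subtotal = $735.86; tax = $31.88; total due = $767.74

$767.74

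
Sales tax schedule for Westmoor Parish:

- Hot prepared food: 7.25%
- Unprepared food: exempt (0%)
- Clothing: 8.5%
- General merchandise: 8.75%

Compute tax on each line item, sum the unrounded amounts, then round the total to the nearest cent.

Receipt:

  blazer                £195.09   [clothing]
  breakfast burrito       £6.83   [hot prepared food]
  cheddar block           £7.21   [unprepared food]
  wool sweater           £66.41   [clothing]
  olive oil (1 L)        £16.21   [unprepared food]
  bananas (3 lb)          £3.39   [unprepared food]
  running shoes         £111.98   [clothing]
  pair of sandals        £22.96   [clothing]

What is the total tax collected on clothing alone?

£33.70

Blazer £195.09: clothing → 8.5% → £16.58265
Wool sweater £66.41: clothing → 8.5% → £5.64485
Running shoes £111.98: clothing → 8.5% → £9.5183
Pair of sandals £22.96: clothing → 8.5% → £1.9516
Tax on clothing: unrounded sum = £33.6974 → £33.70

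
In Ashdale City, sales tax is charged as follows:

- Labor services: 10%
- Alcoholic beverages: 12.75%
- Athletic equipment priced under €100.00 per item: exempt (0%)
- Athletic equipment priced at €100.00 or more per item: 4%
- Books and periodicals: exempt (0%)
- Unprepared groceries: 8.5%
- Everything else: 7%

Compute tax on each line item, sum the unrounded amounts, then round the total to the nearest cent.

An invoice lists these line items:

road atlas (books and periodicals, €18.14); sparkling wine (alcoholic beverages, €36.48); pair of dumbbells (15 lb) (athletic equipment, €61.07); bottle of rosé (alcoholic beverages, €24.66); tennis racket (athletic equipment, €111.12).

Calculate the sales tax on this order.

€12.24

Road atlas €18.14: books and periodicals → 0% → €0.00
Sparkling wine €36.48: alcoholic beverages → 12.75% → €4.6512
Pair of dumbbells (15 lb) €61.07: athletic equipment, under €100.00 → 0% → €0.00
Bottle of rosé €24.66: alcoholic beverages → 12.75% → €3.14415
Tennis racket €111.12: athletic equipment, €100.00 or more → 4% → €4.4448
Unrounded tax sum = €12.24015 → €12.24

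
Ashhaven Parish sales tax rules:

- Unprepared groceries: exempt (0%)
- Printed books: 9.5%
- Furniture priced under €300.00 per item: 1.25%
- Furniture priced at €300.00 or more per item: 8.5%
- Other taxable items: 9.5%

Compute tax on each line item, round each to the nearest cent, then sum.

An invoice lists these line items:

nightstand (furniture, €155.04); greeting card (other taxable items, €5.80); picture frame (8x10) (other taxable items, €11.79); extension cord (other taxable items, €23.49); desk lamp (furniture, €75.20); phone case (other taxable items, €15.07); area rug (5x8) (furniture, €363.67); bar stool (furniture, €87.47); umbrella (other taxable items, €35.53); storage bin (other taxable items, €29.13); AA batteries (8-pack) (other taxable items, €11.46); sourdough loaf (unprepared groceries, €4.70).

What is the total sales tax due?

€47.45

Nightstand €155.04: furniture, under €300.00 → 1.25% → €1.94
Greeting card €5.80: other taxable items → 9.5% → €0.55
Picture frame (8x10) €11.79: other taxable items → 9.5% → €1.12
Extension cord €23.49: other taxable items → 9.5% → €2.23
Desk lamp €75.20: furniture, under €300.00 → 1.25% → €0.94
Phone case €15.07: other taxable items → 9.5% → €1.43
Area rug (5x8) €363.67: furniture, €300.00 or more → 8.5% → €30.91
Bar stool €87.47: furniture, under €300.00 → 1.25% → €1.09
Umbrella €35.53: other taxable items → 9.5% → €3.38
Storage bin €29.13: other taxable items → 9.5% → €2.77
AA batteries (8-pack) €11.46: other taxable items → 9.5% → €1.09
Sourdough loaf €4.70: unprepared groceries → 0% → €0.00
Total tax = €1.94 + €0.55 + €1.12 + €2.23 + €0.94 + €1.43 + €30.91 + €1.09 + €3.38 + €2.77 + €1.09 = €47.45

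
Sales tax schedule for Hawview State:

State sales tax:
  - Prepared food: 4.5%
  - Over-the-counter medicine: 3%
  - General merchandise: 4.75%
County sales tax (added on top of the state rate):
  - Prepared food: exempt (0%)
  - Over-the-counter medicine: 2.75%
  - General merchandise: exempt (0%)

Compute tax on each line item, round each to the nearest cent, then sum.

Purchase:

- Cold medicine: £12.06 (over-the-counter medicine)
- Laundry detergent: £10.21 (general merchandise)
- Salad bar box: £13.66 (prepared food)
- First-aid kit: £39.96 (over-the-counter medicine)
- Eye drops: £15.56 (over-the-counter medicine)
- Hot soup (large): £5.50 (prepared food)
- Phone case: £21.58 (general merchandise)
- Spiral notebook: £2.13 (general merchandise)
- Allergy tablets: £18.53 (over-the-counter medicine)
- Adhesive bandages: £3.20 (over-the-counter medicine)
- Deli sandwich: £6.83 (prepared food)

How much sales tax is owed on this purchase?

£7.91

Cold medicine £12.06: over-the-counter medicine → 3% + 2.75% county = 5.75% → £0.69
Laundry detergent £10.21: general merchandise → 4.75% + 0% county = 4.75% → £0.48
Salad bar box £13.66: prepared food → 4.5% + 0% county = 4.5% → £0.61
First-aid kit £39.96: over-the-counter medicine → 3% + 2.75% county = 5.75% → £2.30
Eye drops £15.56: over-the-counter medicine → 3% + 2.75% county = 5.75% → £0.89
Hot soup (large) £5.50: prepared food → 4.5% + 0% county = 4.5% → £0.25
Phone case £21.58: general merchandise → 4.75% + 0% county = 4.75% → £1.03
Spiral notebook £2.13: general merchandise → 4.75% + 0% county = 4.75% → £0.10
Allergy tablets £18.53: over-the-counter medicine → 3% + 2.75% county = 5.75% → £1.07
Adhesive bandages £3.20: over-the-counter medicine → 3% + 2.75% county = 5.75% → £0.18
Deli sandwich £6.83: prepared food → 4.5% + 0% county = 4.5% → £0.31
Total tax = £0.69 + £0.48 + £0.61 + £2.30 + £0.89 + £0.25 + £1.03 + £0.10 + £1.07 + £0.18 + £0.31 = £7.91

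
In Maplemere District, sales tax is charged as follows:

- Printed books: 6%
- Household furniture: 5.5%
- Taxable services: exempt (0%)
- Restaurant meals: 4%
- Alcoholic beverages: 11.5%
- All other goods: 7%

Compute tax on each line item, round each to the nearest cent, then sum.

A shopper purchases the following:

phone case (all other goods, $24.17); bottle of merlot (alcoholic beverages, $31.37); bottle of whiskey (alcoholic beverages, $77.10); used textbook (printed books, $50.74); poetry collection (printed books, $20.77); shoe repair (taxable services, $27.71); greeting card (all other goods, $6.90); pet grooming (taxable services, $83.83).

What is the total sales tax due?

$18.94

Phone case $24.17: all other goods → 7% → $1.69
Bottle of merlot $31.37: alcoholic beverages → 11.5% → $3.61
Bottle of whiskey $77.10: alcoholic beverages → 11.5% → $8.87
Used textbook $50.74: printed books → 6% → $3.04
Poetry collection $20.77: printed books → 6% → $1.25
Shoe repair $27.71: taxable services → 0% → $0.00
Greeting card $6.90: all other goods → 7% → $0.48
Pet grooming $83.83: taxable services → 0% → $0.00
Total tax = $1.69 + $3.61 + $8.87 + $3.04 + $1.25 + $0.48 = $18.94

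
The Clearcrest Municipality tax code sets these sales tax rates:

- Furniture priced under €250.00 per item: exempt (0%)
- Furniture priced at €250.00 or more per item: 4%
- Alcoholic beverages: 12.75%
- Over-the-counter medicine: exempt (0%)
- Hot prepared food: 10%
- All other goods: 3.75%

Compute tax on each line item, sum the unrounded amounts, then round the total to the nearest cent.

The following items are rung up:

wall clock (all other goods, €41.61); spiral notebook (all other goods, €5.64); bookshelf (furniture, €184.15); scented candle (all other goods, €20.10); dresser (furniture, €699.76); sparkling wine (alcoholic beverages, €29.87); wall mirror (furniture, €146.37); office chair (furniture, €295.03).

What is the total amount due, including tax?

€1468.66

Wall clock €41.61: all other goods → 3.75% → €1.560375
Spiral notebook €5.64: all other goods → 3.75% → €0.2115
Bookshelf €184.15: furniture, under €250.00 → 0% → €0.00
Scented candle €20.10: all other goods → 3.75% → €0.75375
Dresser €699.76: furniture, €250.00 or more → 4% → €27.9904
Sparkling wine €29.87: alcoholic beverages → 12.75% → €3.808425
Wall mirror €146.37: furniture, under €250.00 → 0% → €0.00
Office chair €295.03: furniture, €250.00 or more → 4% → €11.8012
Subtotal = €1422.53; unrounded tax = €46.12565 → €46.13; total due = €1468.66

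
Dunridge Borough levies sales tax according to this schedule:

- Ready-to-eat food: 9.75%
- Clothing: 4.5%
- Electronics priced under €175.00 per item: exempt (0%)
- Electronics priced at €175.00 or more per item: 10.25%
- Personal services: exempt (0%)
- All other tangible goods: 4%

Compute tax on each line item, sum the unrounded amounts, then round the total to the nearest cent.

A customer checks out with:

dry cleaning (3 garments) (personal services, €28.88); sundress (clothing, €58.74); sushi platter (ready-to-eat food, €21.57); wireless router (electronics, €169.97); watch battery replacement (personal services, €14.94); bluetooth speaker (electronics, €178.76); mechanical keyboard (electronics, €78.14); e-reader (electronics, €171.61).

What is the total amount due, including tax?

€745.68

Dry cleaning (3 garments) €28.88: personal services → 0% → €0.00
Sundress €58.74: clothing → 4.5% → €2.6433
Sushi platter €21.57: ready-to-eat food → 9.75% → €2.103075
Wireless router €169.97: electronics, under €175.00 → 0% → €0.00
Watch battery replacement €14.94: personal services → 0% → €0.00
Bluetooth speaker €178.76: electronics, €175.00 or more → 10.25% → €18.3229
Mechanical keyboard €78.14: electronics, under €175.00 → 0% → €0.00
E-reader €171.61: electronics, under €175.00 → 0% → €0.00
Subtotal = €722.61; unrounded tax = €23.069275 → €23.07; total due = €745.68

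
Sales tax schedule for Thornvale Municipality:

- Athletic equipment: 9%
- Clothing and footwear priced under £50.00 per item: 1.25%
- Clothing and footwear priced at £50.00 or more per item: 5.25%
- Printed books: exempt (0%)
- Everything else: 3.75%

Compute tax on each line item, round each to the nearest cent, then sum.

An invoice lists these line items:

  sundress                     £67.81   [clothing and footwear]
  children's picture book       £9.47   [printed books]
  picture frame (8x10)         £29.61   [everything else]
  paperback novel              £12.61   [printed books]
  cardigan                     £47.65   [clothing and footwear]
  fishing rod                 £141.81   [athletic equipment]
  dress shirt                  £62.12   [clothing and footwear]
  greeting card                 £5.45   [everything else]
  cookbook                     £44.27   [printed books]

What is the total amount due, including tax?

Sundress £67.81: clothing and footwear, £50.00 or more → 5.25% → £3.56
Children's picture book £9.47: printed books → 0% → £0.00
Picture frame (8x10) £29.61: everything else → 3.75% → £1.11
Paperback novel £12.61: printed books → 0% → £0.00
Cardigan £47.65: clothing and footwear, under £50.00 → 1.25% → £0.60
Fishing rod £141.81: athletic equipment → 9% → £12.76
Dress shirt £62.12: clothing and footwear, £50.00 or more → 5.25% → £3.26
Greeting card £5.45: everything else → 3.75% → £0.20
Cookbook £44.27: printed books → 0% → £0.00
Subtotal = £420.80; tax = £21.49; total due = £442.29

£442.29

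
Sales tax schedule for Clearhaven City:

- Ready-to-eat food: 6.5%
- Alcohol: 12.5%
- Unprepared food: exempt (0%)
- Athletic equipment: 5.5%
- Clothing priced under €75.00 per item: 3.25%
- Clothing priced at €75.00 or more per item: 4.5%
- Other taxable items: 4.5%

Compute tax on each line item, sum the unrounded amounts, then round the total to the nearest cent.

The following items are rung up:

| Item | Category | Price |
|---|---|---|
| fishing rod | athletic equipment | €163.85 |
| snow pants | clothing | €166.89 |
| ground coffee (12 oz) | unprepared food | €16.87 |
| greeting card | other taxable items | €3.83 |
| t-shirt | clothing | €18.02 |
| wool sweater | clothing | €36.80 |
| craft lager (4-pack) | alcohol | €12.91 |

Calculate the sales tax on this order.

€20.09

Fishing rod €163.85: athletic equipment → 5.5% → €9.01175
Snow pants €166.89: clothing, €75.00 or more → 4.5% → €7.51005
Ground coffee (12 oz) €16.87: unprepared food → 0% → €0.00
Greeting card €3.83: other taxable items → 4.5% → €0.17235
T-shirt €18.02: clothing, under €75.00 → 3.25% → €0.58565
Wool sweater €36.80: clothing, under €75.00 → 3.25% → €1.196
Craft lager (4-pack) €12.91: alcohol → 12.5% → €1.61375
Unrounded tax sum = €20.08955 → €20.09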